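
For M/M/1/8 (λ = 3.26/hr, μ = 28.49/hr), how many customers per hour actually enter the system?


ρ = 0.1144; P_K = (1−ρ)ρ^8/(1−ρ^9) = 0.00000002603
λ_eff = λ(1 − P_K) = 3.26·(1 − 0.00000002603) = 3.26·1.000000 = 3.2600 /hr

Final: 3.2600 /hr


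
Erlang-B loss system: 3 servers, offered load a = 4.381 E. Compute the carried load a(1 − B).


B(3,4.381) = 0.483385 (Erlang-B)
Carried load = a(1 − B) = 4.381·(1 − 0.483385) = 4.381·0.516615 = 2.2633 E

Final: 2.2633 Erlangs


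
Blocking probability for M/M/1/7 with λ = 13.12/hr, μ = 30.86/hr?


ρ = λ/μ = 13.12/30.86 = 0.4251
P_K = (1−ρ)ρ^K/(1−ρ^(K+1)) = (0.5749·0.002511)/(1 − 0.001067)
= 0.001443/0.998933 = 0.001445

Final: 0.001445


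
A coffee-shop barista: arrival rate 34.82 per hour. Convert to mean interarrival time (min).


Mean interarrival time = 1/λ = 1/34.82 hour = 0.02872 hour
In minutes: 0.02872 × 60 = 1.7231 min

Final: 1.7231 min


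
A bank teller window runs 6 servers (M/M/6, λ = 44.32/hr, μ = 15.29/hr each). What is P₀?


a = λ/μ = 44.32/15.29 = 2.8986; ρ = a/c = 0.4831
Σ_{k=0}^{5} a^k/k! (terms k=0..5) = 1.00000 + 2.89863 + 4.20102 + 4.05906 + 2.94143 + 1.70522 = 16.80535
Tail: a^6/(6!(1−ρ)) = 593.13506/(720·0.5169) = 1.59374
P₀ = 1/(16.80535 + 1.59374) = 1/18.39909 = 0.054351

Final: 0.054351


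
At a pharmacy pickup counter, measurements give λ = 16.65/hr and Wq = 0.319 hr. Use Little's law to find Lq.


Lq = λWq = 16.65·0.319 = 5.3114

Final: 5.3114


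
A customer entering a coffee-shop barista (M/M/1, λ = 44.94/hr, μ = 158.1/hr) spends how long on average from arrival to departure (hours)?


W = 1/(μ−λ) = 1/(158.1 − 44.94) = 1/113.16 = 0.008837 hr

Final: 0.008837 hr


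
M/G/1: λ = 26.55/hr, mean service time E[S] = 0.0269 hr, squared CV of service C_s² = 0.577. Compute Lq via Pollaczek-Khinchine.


ρ = λ·E[S] = 26.55·0.0269 = 0.7142
Lq = ρ²(1+C_s²)/(2(1−ρ)) = 0.5101·(1+0.577)/(2·0.2858)
= 0.5101·1.5770/0.5716 = 1.40723

Final: 1.40723


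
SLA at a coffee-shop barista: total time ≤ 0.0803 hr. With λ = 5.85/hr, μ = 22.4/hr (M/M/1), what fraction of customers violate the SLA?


W ~ Exponential(μ−λ) for M/M/1.
μ − λ = 22.4 − 5.85 = 16.5500
P(W > t) = e^{−(μ−λ)t} = e^{−1.3290} = 0.264751

Final: 0.264751


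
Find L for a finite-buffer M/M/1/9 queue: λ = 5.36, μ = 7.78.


ρ = 5.36/7.78 = 0.6889
L = ρ[1 − (K+1)ρ^K + Kρ^(K+1)] / [(1−ρ)(1−ρ^(K+1))]
Numerator: 0.6889·(1 − 10·0.034968 + 9·0.024091) = 0.597413
Denominator: (0.3111)·(0.975909) = 0.303560
L = 0.597413/0.303560 = 1.9680

Final: 1.9680


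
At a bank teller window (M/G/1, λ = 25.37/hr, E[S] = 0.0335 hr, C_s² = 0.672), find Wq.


ρ = λ·E[S] = 25.37·0.0335 = 0.8499
E[S²] = E[S]²(1+C_s²) = 0.0335²·(1+0.672) = 0.001876
Wq = λ·E[S²]/(2(1−ρ)) = 25.37·0.001876/(2·0.1501) = 0.15857 hr

Final: 0.15857 hr


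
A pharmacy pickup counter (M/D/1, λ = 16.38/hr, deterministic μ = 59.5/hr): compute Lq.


ρ = 16.38/59.5 = 0.2753
M/D/1: Lq = ρ²/(2(1−ρ)) = 0.07579/(2·0.7247) = 0.05229

Final: 0.05229


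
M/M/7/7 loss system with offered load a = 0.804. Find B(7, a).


B(c,a) = (a^c/c!) / Σ_{k=0}^{c} a^k/k!
a^7/7! = 0.00004309
Σ terms (k=0..7): 1.00000 + 0.80400 + 0.32321 + 0.08662 + 0.01741 + 0.002800 + 0.0003751 + 0.00004309 = 2.234456
B = 0.00004309/2.234456 = 0.00001928

Final: 0.00001928


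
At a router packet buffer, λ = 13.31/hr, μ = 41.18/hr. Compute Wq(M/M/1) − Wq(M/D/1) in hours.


ρ = 13.31/41.18 = 0.3232
Wq(M/M/1) = ρ/(μ−λ) = 0.3232/27.87 = 0.01160 hr
Wq(M/D/1) = ρ/(2(μ−λ)) = 0.005799 hr
Savings = 0.01160 − 0.005799 = 0.005799 hr

Final: 0.005799 hr


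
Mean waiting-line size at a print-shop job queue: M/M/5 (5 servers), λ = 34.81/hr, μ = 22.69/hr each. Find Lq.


a = λ/μ = 1.5342; ρ = a/5 = 0.3068
P₀ = 0.215250
Lq = P₀·a^c·ρ / (c!·(1−ρ)²) = 0.215250·8.49860·0.3068/(120·0.48048)
= 0.009735

Final: 0.009735


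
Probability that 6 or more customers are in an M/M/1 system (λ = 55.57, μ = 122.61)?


ρ = 55.57/122.61 = 0.4532
P(N ≥ n) = ρ^n = 0.4532^6 = 0.008667

Final: 0.008667


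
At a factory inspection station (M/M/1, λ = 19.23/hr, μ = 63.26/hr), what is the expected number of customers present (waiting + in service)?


ρ = λ/μ = 19.23/63.26 = 0.3040
L = ρ/(1−ρ) = 0.3040/(1 − 0.3040) = 0.3040/0.6960 = 0.4367

Final: 0.4367


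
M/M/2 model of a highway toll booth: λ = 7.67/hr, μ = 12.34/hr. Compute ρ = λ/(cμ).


ρ = λ/(cμ) = 7.67/(2·12.34) = 7.67/24.68 = 0.3108

Final: 0.3108


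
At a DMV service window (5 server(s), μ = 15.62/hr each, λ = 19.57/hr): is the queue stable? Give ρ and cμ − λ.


Total capacity cμ = 5·15.62 = 78.10/hr
ρ = λ/(cμ) = 19.57/78.10 = 0.2506
Stable ⇔ ρ < 1: YES
Spare capacity = cμ − λ = 78.10 − 19.57 = 58.53/hr

Final: ρ = 0.2506; stable; margin = 58.53/hr


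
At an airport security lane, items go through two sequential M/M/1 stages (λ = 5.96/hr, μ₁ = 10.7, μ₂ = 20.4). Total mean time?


Each node sees arrival rate λ = 5.96/hr (tandem ⇒ throughput preserved).
W₁ = 1/(μ₁−λ) = 1/(10.7−5.96) = 0.21097 hr
W₂ = 1/(μ₂−λ) = 1/(20.4−5.96) = 0.06925 hr
W_total = W₁ + W₂ = 0.21097 + 0.06925 = 0.28022 hr

Final: 0.28022 hr


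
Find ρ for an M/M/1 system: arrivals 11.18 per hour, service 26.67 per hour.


ρ = λ/μ = 11.18/26.67 = 0.4192

Final: 0.4192


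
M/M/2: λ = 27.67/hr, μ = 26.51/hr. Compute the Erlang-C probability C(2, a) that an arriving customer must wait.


a = λ/μ = 1.0438; ρ = a/2 = 0.5219
P₀ = 0.314165 (from M/M/c formula)
C(c,a) = [a^c/(c!(1−ρ))]·P₀ = [1.08943/(2·0.4781)]·0.314165
= 1.13928·0.314165 = 0.357922

Final: 0.357922


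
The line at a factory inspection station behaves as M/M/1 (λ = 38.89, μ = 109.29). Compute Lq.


ρ = 38.89/109.29 = 0.3558
Lq = ρ²/(1−ρ) = 0.1266/0.6442 = 0.1966

Final: 0.1966


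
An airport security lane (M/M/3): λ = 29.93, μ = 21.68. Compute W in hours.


a = 1.3805; ρ = 0.4602; P₀ = 0.241207
Lq = P₀·a^c·ρ/(c!(1−ρ)²) = 0.16703
Wq = Lq/λ = 0.16703/29.93 = 0.005581 hr
W = Wq + 1/μ = 0.005581 + 0.04613 = 0.05171 hr

Final: 0.05171 hr


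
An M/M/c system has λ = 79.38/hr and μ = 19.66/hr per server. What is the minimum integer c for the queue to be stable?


Stability requires cμ > λ ⇔ c > λ/μ.
λ/μ = 79.38/19.66 = 4.0376
Minimum integer c = ⌊4.0376⌋ + 1 = 5
Check: 5·19.66 = 98.30 > 79.38, while 4·19.66 = 78.64 ≤ 79.38

Final: 5 servers


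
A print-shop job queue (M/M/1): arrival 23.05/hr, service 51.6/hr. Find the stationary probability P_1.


ρ = 23.05/51.6 = 0.4467
P_n = (1−ρ)·ρ^n = (1 − 0.4467)·0.4467^1 = 0.5533·0.446705 = 0.247160

Final: 0.247160


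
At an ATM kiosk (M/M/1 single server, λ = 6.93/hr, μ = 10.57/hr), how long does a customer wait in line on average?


ρ = 6.93/10.57 = 0.6556
Wq = ρ/(μ−λ) = 0.6556/(10.57 − 6.93) = 0.6556/3.64 = 0.1801 hr

Final: 0.1801 hr


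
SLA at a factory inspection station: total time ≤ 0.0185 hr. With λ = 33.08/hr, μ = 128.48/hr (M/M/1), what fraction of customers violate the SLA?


W ~ Exponential(μ−λ) for M/M/1.
μ − λ = 128.48 − 33.08 = 95.4000
P(W > t) = e^{−(μ−λ)t} = e^{−1.7649} = 0.171204

Final: 0.171204


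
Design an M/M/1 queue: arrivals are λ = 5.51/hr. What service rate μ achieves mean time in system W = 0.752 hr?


W = 1/(μ−λ) ⇒ μ − λ = 1/W = 1/0.752 = 1.3298
μ = λ + 1/W = 5.51 + 1.3298 = 6.8398 per hr

Final: 6.8398 /hr


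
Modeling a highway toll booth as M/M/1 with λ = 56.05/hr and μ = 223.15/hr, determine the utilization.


ρ = λ/μ = 56.05/223.15 = 0.2512

Final: 0.2512


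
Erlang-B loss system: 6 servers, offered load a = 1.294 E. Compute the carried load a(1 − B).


B(6,1.294) = 0.001788 (Erlang-B)
Carried load = a(1 − B) = 1.294·(1 − 0.001788) = 1.294·0.998212 = 1.2917 E

Final: 1.2917 Erlangs


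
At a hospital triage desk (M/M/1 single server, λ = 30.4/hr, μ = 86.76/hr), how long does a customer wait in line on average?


ρ = 30.4/86.76 = 0.3504
Wq = ρ/(μ−λ) = 0.3504/(86.76 − 30.4) = 0.3504/56.36 = 0.006217 hr

Final: 0.006217 hr


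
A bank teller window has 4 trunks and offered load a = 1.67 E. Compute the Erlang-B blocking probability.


B(c,a) = (a^c/c!) / Σ_{k=0}^{c} a^k/k!
a^4/4! = 0.324082
Σ terms (k=0..4): 1.00000 + 1.67000 + 1.39445 + 0.77624 + 0.32408 = 5.164776
B = 0.324082/5.164776 = 0.062748

Final: 0.062748


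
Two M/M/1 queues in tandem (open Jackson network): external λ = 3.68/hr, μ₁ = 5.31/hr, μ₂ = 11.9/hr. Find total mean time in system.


Each node sees arrival rate λ = 3.68/hr (tandem ⇒ throughput preserved).
W₁ = 1/(μ₁−λ) = 1/(5.31−3.68) = 0.61350 hr
W₂ = 1/(μ₂−λ) = 1/(11.9−3.68) = 0.12165 hr
W_total = W₁ + W₂ = 0.61350 + 0.12165 = 0.73515 hr

Final: 0.73515 hr


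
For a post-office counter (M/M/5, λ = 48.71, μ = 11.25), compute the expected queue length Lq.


a = λ/μ = 4.3298; ρ = a/5 = 0.8660
P₀ = 0.007274
Lq = P₀·a^c·ρ / (c!·(1−ρ)²) = 0.007274·1521.69648·0.8660/(120·0.01797)
= 4.44544

Final: 4.44544


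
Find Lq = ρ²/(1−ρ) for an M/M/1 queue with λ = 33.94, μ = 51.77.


ρ = 33.94/51.77 = 0.6556
Lq = ρ²/(1−ρ) = 0.4298/0.3444 = 1.2479

Final: 1.2479


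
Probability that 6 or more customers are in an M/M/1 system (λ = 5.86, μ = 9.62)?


ρ = 5.86/9.62 = 0.6091
P(N ≥ n) = ρ^n = 0.6091^6 = 0.051090

Final: 0.051090


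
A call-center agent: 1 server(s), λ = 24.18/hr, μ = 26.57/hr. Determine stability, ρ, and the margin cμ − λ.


Total capacity cμ = 1·26.57 = 26.57/hr
ρ = λ/(cμ) = 24.18/26.57 = 0.9100
Stable ⇔ ρ < 1: YES
Spare capacity = cμ − λ = 26.57 − 24.18 = 2.39/hr

Final: ρ = 0.9100; stable; margin = 2.39/hr


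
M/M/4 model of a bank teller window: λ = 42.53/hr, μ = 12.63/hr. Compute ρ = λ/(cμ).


ρ = λ/(cμ) = 42.53/(4·12.63) = 42.53/50.52 = 0.8418

Final: 0.8418


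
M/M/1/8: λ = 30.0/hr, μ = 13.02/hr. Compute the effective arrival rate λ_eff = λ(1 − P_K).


ρ = 2.3041; P_K = (1−ρ)ρ^8/(1−ρ^9) = 0.566309
λ_eff = λ(1 − P_K) = 30.0·(1 − 0.566309) = 30.0·0.433691 = 13.0107 /hr

Final: 13.0107 /hr


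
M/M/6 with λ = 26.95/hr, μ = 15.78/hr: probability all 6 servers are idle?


a = λ/μ = 26.95/15.78 = 1.7079; ρ = a/c = 0.2846
Σ_{k=0}^{5} a^k/k! (terms k=0..5) = 1.00000 + 1.70786 + 1.45839 + 0.83024 + 0.35448 + 0.12108 = 5.47205
Tail: a^6/(6!(1−ρ)) = 24.81479/(720·0.7154) = 0.04818
P₀ = 1/(5.47205 + 0.04818) = 1/5.52023 = 0.181152

Final: 0.181152


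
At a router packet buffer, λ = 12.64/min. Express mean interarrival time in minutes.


Mean interarrival time = 1/λ = 1/12.64 minute = 0.07911 minute
In minutes: 0.07911 × 1 = 0.07911 min

Final: 0.07911 min


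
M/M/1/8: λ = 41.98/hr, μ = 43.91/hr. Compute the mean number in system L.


ρ = 41.98/43.91 = 0.9560
L = ρ[1 − (K+1)ρ^K + Kρ^(K+1)] / [(1−ρ)(1−ρ^(K+1))]
Numerator: 0.9560·(1 − 9·0.697962 + 8·0.667284) = 0.054126
Denominator: (0.04395)·(0.332716) = 0.014624
L = 0.054126/0.014624 = 3.7012

Final: 3.7012


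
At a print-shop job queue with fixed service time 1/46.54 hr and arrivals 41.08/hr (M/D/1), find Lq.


ρ = 41.08/46.54 = 0.8827
M/D/1: Lq = ρ²/(2(1−ρ)) = 0.7791/(2·0.1173) = 3.32056

Final: 3.32056


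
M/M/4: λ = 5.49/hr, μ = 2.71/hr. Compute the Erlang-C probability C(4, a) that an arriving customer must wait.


a = λ/μ = 2.0258; ρ = a/4 = 0.5065
P₀ = 0.126816 (from M/M/c formula)
C(c,a) = [a^c/(c!(1−ρ))]·P₀ = [16.84272/(24·0.4935)]·0.126816
= 1.42192·0.126816 = 0.180323

Final: 0.180323


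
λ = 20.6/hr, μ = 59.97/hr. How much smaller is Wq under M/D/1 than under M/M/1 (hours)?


ρ = 20.6/59.97 = 0.3435
Wq(M/M/1) = ρ/(μ−λ) = 0.3435/39.37 = 0.008725 hr
Wq(M/D/1) = ρ/(2(μ−λ)) = 0.004363 hr
Savings = 0.008725 − 0.004363 = 0.004363 hr

Final: 0.004363 hr


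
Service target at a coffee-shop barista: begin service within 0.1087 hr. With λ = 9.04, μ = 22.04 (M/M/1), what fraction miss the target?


ρ = 9.04/22.04 = 0.4102
P(Wq > t) = ρ·e^{−(μ−λ)t} = 0.4102·e^{−1.4131}
= 0.4102·0.243388 = 0.099829

Final: 0.099829


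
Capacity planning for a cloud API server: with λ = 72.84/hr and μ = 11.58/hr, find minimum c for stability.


Stability requires cμ > λ ⇔ c > λ/μ.
λ/μ = 72.84/11.58 = 6.2902
Minimum integer c = ⌊6.2902⌋ + 1 = 7
Check: 7·11.58 = 81.06 > 72.84, while 6·11.58 = 69.48 ≤ 72.84

Final: 7 servers


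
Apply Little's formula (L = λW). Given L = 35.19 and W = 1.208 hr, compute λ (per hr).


λ = L/W = 35.19/1.208 = 29.1308 /hr

Final: 29.1308 /hr


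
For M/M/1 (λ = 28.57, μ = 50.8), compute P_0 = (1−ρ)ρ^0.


ρ = 28.57/50.8 = 0.5624
P_n = (1−ρ)·ρ^n = (1 − 0.5624)·0.5624^0 = 0.4376·1.000000 = 0.437598

Final: 0.437598


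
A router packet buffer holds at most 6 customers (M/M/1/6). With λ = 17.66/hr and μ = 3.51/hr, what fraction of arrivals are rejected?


ρ = λ/μ = 17.66/3.51 = 5.0313
P_K = (1−ρ)ρ^K/(1−ρ^(K+1)) = (-4.0313·16221.891663)/(1 − 81617.836685)
= -65395.945022/-81616.836685 = 0.801256

Final: 0.801256


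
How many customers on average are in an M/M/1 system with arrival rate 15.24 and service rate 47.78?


ρ = λ/μ = 15.24/47.78 = 0.3190
L = ρ/(1−ρ) = 0.3190/(1 − 0.3190) = 0.3190/0.6810 = 0.4683

Final: 0.4683


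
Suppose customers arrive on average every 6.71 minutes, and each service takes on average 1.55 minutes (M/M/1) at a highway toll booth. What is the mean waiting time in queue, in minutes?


λ = 60/6.71 = 8.9419 /hr
μ = 60/1.55 = 38.7097 /hr
ρ = λ/μ = 8.9419/38.7097 = 0.2310
Wq = ρ/(μ−λ) = 0.2310/(38.7097−8.9419) = 0.007760 hr
In minutes: 0.007760·60 = 0.4656 min

Final: 0.4656 min


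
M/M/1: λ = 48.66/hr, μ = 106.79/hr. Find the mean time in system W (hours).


W = 1/(μ−λ) = 1/(106.79 − 48.66) = 1/58.13 = 0.01720 hr

Final: 0.01720 hr


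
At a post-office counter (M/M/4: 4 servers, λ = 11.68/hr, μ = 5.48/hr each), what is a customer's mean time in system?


a = 2.1314; ρ = 0.5328; P₀ = 0.112902
Lq = P₀·a^c·ρ/(c!(1−ρ)²) = 0.23704
Wq = Lq/λ = 0.23704/11.68 = 0.02029 hr
W = Wq + 1/μ = 0.02029 + 0.18248 = 0.20278 hr

Final: 0.20278 hr


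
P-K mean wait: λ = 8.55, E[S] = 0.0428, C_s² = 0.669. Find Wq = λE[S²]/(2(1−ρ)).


ρ = λ·E[S] = 8.55·0.0428 = 0.3659
E[S²] = E[S]²(1+C_s²) = 0.0428²·(1+0.669) = 0.003057
Wq = λ·E[S²]/(2(1−ρ)) = 8.55·0.003057/(2·0.6341) = 0.02061 hr

Final: 0.02061 hr


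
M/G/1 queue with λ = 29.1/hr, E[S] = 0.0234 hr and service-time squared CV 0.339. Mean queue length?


ρ = λ·E[S] = 29.1·0.0234 = 0.6809
Lq = ρ²(1+C_s²)/(2(1−ρ)) = 0.4637·(1+0.339)/(2·0.3191)
= 0.4637·1.3390/0.6381 = 0.97296

Final: 0.97296


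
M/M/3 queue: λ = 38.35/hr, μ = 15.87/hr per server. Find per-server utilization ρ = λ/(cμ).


ρ = λ/(cμ) = 38.35/(3·15.87) = 38.35/47.61 = 0.8055

Final: 0.8055


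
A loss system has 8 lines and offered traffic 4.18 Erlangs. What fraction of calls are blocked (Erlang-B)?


B(c,a) = (a^c/c!) / Σ_{k=0}^{c} a^k/k!
a^8/8! = 2.311478
Σ terms (k=0..8): 1.00000 + 4.18000 + 8.73620 + 12.17244 + 12.72020 + 10.63409 + 7.40841 + 4.42388 + 2.31148 = 63.586695
B = 2.311478/63.586695 = 0.036352

Final: 0.036352


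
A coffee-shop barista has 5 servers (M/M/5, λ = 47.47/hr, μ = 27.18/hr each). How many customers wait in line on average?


a = λ/μ = 1.7465; ρ = a/5 = 0.3493
P₀ = 0.173752
Lq = P₀·a^c·ρ / (c!·(1−ρ)²) = 0.173752·16.24983·0.3493/(120·0.42341)
= 0.01941

Final: 0.01941


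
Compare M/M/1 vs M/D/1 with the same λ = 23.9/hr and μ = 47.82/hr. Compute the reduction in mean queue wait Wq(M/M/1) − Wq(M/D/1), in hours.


ρ = 23.9/47.82 = 0.4998
Wq(M/M/1) = ρ/(μ−λ) = 0.4998/23.92 = 0.02089 hr
Wq(M/D/1) = ρ/(2(μ−λ)) = 0.01045 hr
Savings = 0.02089 − 0.01045 = 0.01045 hr

Final: 0.01045 hr


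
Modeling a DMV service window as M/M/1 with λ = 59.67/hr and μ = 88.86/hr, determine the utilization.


ρ = λ/μ = 59.67/88.86 = 0.6715

Final: 0.6715


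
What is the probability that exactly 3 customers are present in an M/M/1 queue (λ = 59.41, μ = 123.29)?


ρ = 59.41/123.29 = 0.4819
P_n = (1−ρ)·ρ^n = (1 − 0.4819)·0.4819^3 = 0.5181·0.111891 = 0.057974

Final: 0.057974


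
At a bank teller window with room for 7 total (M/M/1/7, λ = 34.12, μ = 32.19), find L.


ρ = 34.12/32.19 = 1.0600
L = ρ[1 − (K+1)ρ^K + Kρ^(K+1)] / [(1−ρ)(1−ρ^(K+1))]
Numerator: 1.0600·(1 − 8·1.503198 + 7·1.593325) = 0.135343
Denominator: (-0.05996)·(-0.593325) = 0.035574
L = 0.135343/0.035574 = 3.8046

Final: 3.8046


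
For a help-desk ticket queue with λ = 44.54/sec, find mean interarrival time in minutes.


Mean interarrival time = 1/λ = 1/44.54 second = 0.02245 second
In minutes: 0.02245 × 0.0166667 = 0.0003742 min

Final: 0.0003742 min


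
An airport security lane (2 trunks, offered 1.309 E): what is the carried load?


B(2,1.309) = 0.270629 (Erlang-B)
Carried load = a(1 − B) = 1.309·(1 − 0.270629) = 1.309·0.729371 = 0.9547 E

Final: 0.9547 Erlangs


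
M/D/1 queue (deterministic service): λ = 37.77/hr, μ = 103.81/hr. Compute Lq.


ρ = 37.77/103.81 = 0.3638
M/D/1: Lq = ρ²/(2(1−ρ)) = 0.1324/(2·0.6362) = 0.10404

Final: 0.10404


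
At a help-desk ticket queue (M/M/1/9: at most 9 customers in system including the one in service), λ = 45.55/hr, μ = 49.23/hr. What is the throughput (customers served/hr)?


ρ = 0.9252; P_K = (1−ρ)ρ^9/(1−ρ^10) = 0.068771
λ_eff = λ(1 − P_K) = 45.55·(1 − 0.068771) = 45.55·0.931229 = 42.4175 /hr

Final: 42.4175 /hr


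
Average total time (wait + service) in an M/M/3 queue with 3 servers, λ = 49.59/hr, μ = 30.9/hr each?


a = 1.6049; ρ = 0.5350; P₀ = 0.186082
Lq = P₀·a^c·ρ/(c!(1−ρ)²) = 0.31709
Wq = Lq/λ = 0.31709/49.59 = 0.006394 hr
W = Wq + 1/μ = 0.006394 + 0.03236 = 0.03876 hr

Final: 0.03876 hr


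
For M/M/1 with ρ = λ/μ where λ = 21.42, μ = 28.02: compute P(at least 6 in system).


ρ = 21.42/28.02 = 0.7645
P(N ≥ n) = ρ^n = 0.7645^6 = 0.199576

Final: 0.199576


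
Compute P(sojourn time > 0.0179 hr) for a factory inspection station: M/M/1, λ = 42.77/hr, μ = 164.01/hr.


W ~ Exponential(μ−λ) for M/M/1.
μ − λ = 164.01 − 42.77 = 121.2400
P(W > t) = e^{−(μ−λ)t} = e^{−2.1702} = 0.114155

Final: 0.114155


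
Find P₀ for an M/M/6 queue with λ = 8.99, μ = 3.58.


a = λ/μ = 8.99/3.58 = 2.5112; ρ = a/c = 0.4185
Σ_{k=0}^{5} a^k/k! (terms k=0..5) = 1.00000 + 2.51117 + 3.15300 + 2.63924 + 1.65690 + 0.83215 = 11.79246
Tail: a^6/(6!(1−ρ)) = 250.76100/(720·0.5815) = 0.59896
P₀ = 1/(11.79246 + 0.59896) = 1/12.39142 = 0.080701

Final: 0.080701


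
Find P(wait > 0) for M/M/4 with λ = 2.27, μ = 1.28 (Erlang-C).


a = λ/μ = 1.7734; ρ = a/4 = 0.4434
P₀ = 0.166223 (from M/M/c formula)
C(c,a) = [a^c/(c!(1−ρ))]·P₀ = [9.89153/(24·0.5566)]·0.166223
= 0.74042·0.166223 = 0.123075

Final: 0.123075


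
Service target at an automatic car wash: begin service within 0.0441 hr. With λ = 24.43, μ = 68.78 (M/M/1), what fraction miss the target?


ρ = 24.43/68.78 = 0.3552
P(Wq > t) = ρ·e^{−(μ−λ)t} = 0.3552·e^{−1.9558}
= 0.3552·0.141446 = 0.050240

Final: 0.050240


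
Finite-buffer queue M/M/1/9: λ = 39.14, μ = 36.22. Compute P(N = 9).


ρ = λ/μ = 39.14/36.22 = 1.0806
P_K = (1−ρ)ρ^K/(1−ρ^(K+1)) = (-0.08062·2.009331)/(1 − 2.171320)
= -0.161989/-1.171320 = 0.138296

Final: 0.138296


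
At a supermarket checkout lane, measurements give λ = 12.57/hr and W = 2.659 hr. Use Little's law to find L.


L = λW = 12.57·2.659 = 33.4236

Final: 33.4236


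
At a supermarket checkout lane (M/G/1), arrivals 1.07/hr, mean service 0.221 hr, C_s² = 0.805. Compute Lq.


ρ = λ·E[S] = 1.07·0.221 = 0.2365
Lq = ρ²(1+C_s²)/(2(1−ρ)) = 0.05592·(1+0.805)/(2·0.7635)
= 0.05592·1.8050/1.5271 = 0.06610

Final: 0.06610


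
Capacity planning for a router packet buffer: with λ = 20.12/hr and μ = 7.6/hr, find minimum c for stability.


Stability requires cμ > λ ⇔ c > λ/μ.
λ/μ = 20.12/7.6 = 2.6474
Minimum integer c = ⌊2.6474⌋ + 1 = 3
Check: 3·7.6 = 22.80 > 20.12, while 2·7.6 = 15.20 ≤ 20.12

Final: 3 servers


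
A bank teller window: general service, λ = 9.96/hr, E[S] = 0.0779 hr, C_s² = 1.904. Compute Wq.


ρ = λ·E[S] = 9.96·0.0779 = 0.7759
E[S²] = E[S]²(1+C_s²) = 0.0779²·(1+1.904) = 0.017623
Wq = λ·E[S²]/(2(1−ρ)) = 9.96·0.017623/(2·0.2241) = 0.39159 hr

Final: 0.39159 hr


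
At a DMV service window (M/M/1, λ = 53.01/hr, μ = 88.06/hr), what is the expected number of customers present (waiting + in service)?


ρ = λ/μ = 53.01/88.06 = 0.6020
L = ρ/(1−ρ) = 0.6020/(1 − 0.6020) = 0.6020/0.3980 = 1.5124

Final: 1.5124


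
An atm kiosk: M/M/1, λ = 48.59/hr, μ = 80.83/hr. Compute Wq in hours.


ρ = 48.59/80.83 = 0.6011
Wq = ρ/(μ−λ) = 0.6011/(80.83 − 48.59) = 0.6011/32.24 = 0.01865 hr

Final: 0.01865 hr


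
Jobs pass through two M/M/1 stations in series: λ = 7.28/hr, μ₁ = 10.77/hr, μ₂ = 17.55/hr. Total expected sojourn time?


Each node sees arrival rate λ = 7.28/hr (tandem ⇒ throughput preserved).
W₁ = 1/(μ₁−λ) = 1/(10.77−7.28) = 0.28653 hr
W₂ = 1/(μ₂−λ) = 1/(17.55−7.28) = 0.09737 hr
W_total = W₁ + W₂ = 0.28653 + 0.09737 = 0.38390 hr

Final: 0.38390 hr


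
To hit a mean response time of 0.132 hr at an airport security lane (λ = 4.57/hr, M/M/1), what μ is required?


W = 1/(μ−λ) ⇒ μ − λ = 1/W = 1/0.132 = 7.5758
μ = λ + 1/W = 4.57 + 7.5758 = 12.1458 per hr

Final: 12.1458 /hr


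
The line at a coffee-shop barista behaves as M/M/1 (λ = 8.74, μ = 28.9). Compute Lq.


ρ = 8.74/28.9 = 0.3024
Lq = ρ²/(1−ρ) = 0.09146/0.6976 = 0.1311

Final: 0.1311


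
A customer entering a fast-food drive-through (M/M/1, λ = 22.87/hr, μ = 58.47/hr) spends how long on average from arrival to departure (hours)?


W = 1/(μ−λ) = 1/(58.47 − 22.87) = 1/35.60 = 0.02809 hr

Final: 0.02809 hr


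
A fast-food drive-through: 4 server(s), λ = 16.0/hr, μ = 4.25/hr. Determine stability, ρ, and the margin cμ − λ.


Total capacity cμ = 4·4.25 = 17.00/hr
ρ = λ/(cμ) = 16.0/17.00 = 0.9412
Stable ⇔ ρ < 1: YES
Spare capacity = cμ − λ = 17.00 − 16.0 = 1.00/hr

Final: ρ = 0.9412; stable; margin = 1.00/hr


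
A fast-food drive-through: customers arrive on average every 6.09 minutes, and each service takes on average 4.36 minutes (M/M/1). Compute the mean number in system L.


λ = 60/6.09 = 9.8522 /hr
μ = 60/4.36 = 13.7615 /hr
ρ = λ/μ = 9.8522/13.7615 = 0.7159
L = ρ/(1−ρ) = 0.7159/0.2841 = 2.5202

Final: 2.5202


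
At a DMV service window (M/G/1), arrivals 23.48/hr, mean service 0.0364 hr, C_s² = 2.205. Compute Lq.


ρ = λ·E[S] = 23.48·0.0364 = 0.8547
Lq = ρ²(1+C_s²)/(2(1−ρ)) = 0.7305·(1+2.205)/(2·0.1453)
= 0.7305·3.2050/0.2907 = 8.05467

Final: 8.05467


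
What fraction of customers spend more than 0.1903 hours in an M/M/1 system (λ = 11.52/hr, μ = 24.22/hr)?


W ~ Exponential(μ−λ) for M/M/1.
μ − λ = 24.22 − 11.52 = 12.7000
P(W > t) = e^{−(μ−λ)t} = e^{−2.4168} = 0.089206

Final: 0.089206


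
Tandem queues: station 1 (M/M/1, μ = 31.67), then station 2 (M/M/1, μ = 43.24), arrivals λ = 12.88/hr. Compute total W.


Each node sees arrival rate λ = 12.88/hr (tandem ⇒ throughput preserved).
W₁ = 1/(μ₁−λ) = 1/(31.67−12.88) = 0.05322 hr
W₂ = 1/(μ₂−λ) = 1/(43.24−12.88) = 0.03294 hr
W_total = W₁ + W₂ = 0.05322 + 0.03294 = 0.08616 hr

Final: 0.08616 hr


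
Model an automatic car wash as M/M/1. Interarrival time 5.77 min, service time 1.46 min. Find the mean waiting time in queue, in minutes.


λ = 60/5.77 = 10.3986 /hr
μ = 60/1.46 = 41.0959 /hr
ρ = λ/μ = 10.3986/41.0959 = 0.2530
Wq = ρ/(μ−λ) = 0.2530/(41.0959−10.3986) = 0.008243 hr
In minutes: 0.008243·60 = 0.4946 min

Final: 0.4946 min


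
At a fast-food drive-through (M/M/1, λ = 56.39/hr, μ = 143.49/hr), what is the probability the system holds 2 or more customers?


ρ = 56.39/143.49 = 0.3930
P(N ≥ n) = ρ^n = 0.3930^2 = 0.154440

Final: 0.154440


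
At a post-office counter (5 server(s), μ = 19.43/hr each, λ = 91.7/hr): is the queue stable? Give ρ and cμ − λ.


Total capacity cμ = 5·19.43 = 97.15/hr
ρ = λ/(cμ) = 91.7/97.15 = 0.9439
Stable ⇔ ρ < 1: YES
Spare capacity = cμ − λ = 97.15 − 91.7 = 5.45/hr

Final: ρ = 0.9439; stable; margin = 5.45/hr


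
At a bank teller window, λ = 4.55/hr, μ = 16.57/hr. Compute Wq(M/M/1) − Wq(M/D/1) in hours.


ρ = 4.55/16.57 = 0.2746
Wq(M/M/1) = ρ/(μ−λ) = 0.2746/12.02 = 0.02284 hr
Wq(M/D/1) = ρ/(2(μ−λ)) = 0.01142 hr
Savings = 0.02284 − 0.01142 = 0.01142 hr

Final: 0.01142 hr


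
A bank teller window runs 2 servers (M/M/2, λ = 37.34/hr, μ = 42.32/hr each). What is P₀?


a = λ/μ = 37.34/42.32 = 0.8823; ρ = a/c = 0.4412
Σ_{k=0}^{1} a^k/k! (terms k=0..1) = 1.00000 + 0.88233 = 1.88233
Tail: a^2/(2!(1−ρ)) = 0.77850/(2·0.5588) = 0.69653
P₀ = 1/(1.88233 + 0.69653) = 1/2.57886 = 0.387768

Final: 0.387768


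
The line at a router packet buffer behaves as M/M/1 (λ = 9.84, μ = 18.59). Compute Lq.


ρ = 9.84/18.59 = 0.5293
Lq = ρ²/(1−ρ) = 0.2802/0.4707 = 0.5953

Final: 0.5953


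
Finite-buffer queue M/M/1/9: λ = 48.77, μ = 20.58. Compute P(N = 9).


ρ = λ/μ = 48.77/20.58 = 2.3698
P_K = (1−ρ)ρ^K/(1−ρ^(K+1)) = (-1.3698·2357.037361)/(1 − 5585.651705)
= -3228.614344/-5584.651705 = 0.578123

Final: 0.578123


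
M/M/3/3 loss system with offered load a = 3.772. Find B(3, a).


B(c,a) = (a^c/c!) / Σ_{k=0}^{c} a^k/k!
a^3/3! = 8.944659
Σ terms (k=0..3): 1.00000 + 3.77200 + 7.11399 + 8.94466 = 20.830651
B = 8.944659/20.830651 = 0.429399

Final: 0.429399


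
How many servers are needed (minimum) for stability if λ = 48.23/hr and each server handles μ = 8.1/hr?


Stability requires cμ > λ ⇔ c > λ/μ.
λ/μ = 48.23/8.1 = 5.9543
Minimum integer c = ⌊5.9543⌋ + 1 = 6
Check: 6·8.1 = 48.60 > 48.23, while 5·8.1 = 40.50 ≤ 48.23

Final: 6 servers


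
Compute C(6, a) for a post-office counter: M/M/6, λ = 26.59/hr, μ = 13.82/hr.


a = λ/μ = 1.9240; ρ = a/6 = 0.3207
P₀ = 0.145848 (from M/M/c formula)
C(c,a) = [a^c/(c!(1−ρ))]·P₀ = [50.72964/(720·0.6793)]·0.145848
= 0.10372·0.145848 = 0.015127

Final: 0.015127


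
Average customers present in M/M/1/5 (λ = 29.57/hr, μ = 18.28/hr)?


ρ = 29.57/18.28 = 1.6176
L = ρ[1 − (K+1)ρ^K + Kρ^(K+1)] / [(1−ρ)(1−ρ^(K+1))]
Numerator: 1.6176·(1 − 6·11.075814 + 5·17.916402) = 39.028395
Denominator: (-0.6176)·(-16.916402) = 10.447822
L = 39.028395/10.447822 = 3.7356

Final: 3.7356


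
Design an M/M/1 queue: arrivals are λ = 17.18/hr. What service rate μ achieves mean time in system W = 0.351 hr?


W = 1/(μ−λ) ⇒ μ − λ = 1/W = 1/0.351 = 2.8490
μ = λ + 1/W = 17.18 + 2.8490 = 20.0290 per hr

Final: 20.0290 /hr


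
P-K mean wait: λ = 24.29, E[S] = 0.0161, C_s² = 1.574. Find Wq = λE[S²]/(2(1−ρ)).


ρ = λ·E[S] = 24.29·0.0161 = 0.3911
E[S²] = E[S]²(1+C_s²) = 0.0161²·(1+1.574) = 0.0006672
Wq = λ·E[S²]/(2(1−ρ)) = 24.29·0.0006672/(2·0.6089) = 0.01331 hr

Final: 0.01331 hr


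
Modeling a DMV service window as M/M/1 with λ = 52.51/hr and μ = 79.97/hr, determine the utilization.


ρ = λ/μ = 52.51/79.97 = 0.6566

Final: 0.6566


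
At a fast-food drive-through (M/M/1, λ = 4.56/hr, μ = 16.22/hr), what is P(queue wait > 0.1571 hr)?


ρ = 4.56/16.22 = 0.2811
P(Wq > t) = ρ·e^{−(μ−λ)t} = 0.2811·e^{−1.8318}
= 0.2811·0.160127 = 0.045017

Final: 0.045017


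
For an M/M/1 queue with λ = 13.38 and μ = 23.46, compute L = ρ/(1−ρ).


ρ = λ/μ = 13.38/23.46 = 0.5703
L = ρ/(1−ρ) = 0.5703/(1 − 0.5703) = 0.5703/0.4297 = 1.3274

Final: 1.3274


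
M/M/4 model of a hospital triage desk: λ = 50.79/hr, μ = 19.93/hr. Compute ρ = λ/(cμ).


ρ = λ/(cμ) = 50.79/(4·19.93) = 50.79/79.72 = 0.6371

Final: 0.6371


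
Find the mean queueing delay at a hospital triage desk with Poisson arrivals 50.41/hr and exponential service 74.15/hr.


ρ = 50.41/74.15 = 0.6798
Wq = ρ/(μ−λ) = 0.6798/(74.15 − 50.41) = 0.6798/23.74 = 0.02864 hr

Final: 0.02864 hr


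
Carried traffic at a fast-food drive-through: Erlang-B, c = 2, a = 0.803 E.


B(2,0.803) = 0.151691 (Erlang-B)
Carried load = a(1 − B) = 0.803·(1 − 0.151691) = 0.803·0.848309 = 0.6812 E

Final: 0.6812 Erlangs


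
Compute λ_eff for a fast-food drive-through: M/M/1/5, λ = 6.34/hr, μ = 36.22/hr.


ρ = 0.1750; P_K = (1−ρ)ρ^5/(1−ρ^6) = 0.0001356
λ_eff = λ(1 − P_K) = 6.34·(1 − 0.0001356) = 6.34·0.999864 = 6.3391 /hr

Final: 6.3391 /hr


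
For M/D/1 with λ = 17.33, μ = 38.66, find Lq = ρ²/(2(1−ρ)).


ρ = 17.33/38.66 = 0.4483
M/D/1: Lq = ρ²/(2(1−ρ)) = 0.2009/(2·0.5517) = 0.18210

Final: 0.18210


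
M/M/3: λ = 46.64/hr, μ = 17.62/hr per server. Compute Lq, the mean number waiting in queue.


a = λ/μ = 2.6470; ρ = a/3 = 0.8823
P₀ = 0.029923
Lq = P₀·a^c·ρ / (c!·(1−ρ)²) = 0.029923·18.54633·0.8823/(6·0.01385)
= 5.89406

Final: 5.89406


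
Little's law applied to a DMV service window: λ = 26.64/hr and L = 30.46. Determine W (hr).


W = L/λ = 30.46/26.64 = 1.1434 hr

Final: 1.1434 hr


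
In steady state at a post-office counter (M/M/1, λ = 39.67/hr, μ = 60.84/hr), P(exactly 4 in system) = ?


ρ = 39.67/60.84 = 0.6520
P_n = (1−ρ)·ρ^n = (1 − 0.6520)·0.6520^4 = 0.3480·0.180756 = 0.062896

Final: 0.062896


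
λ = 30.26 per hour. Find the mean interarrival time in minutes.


Mean interarrival time = 1/λ = 1/30.26 hour = 0.03305 hour
In minutes: 0.03305 × 60 = 1.9828 min

Final: 1.9828 min


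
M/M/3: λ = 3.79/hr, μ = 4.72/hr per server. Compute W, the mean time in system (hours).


a = 0.8030; ρ = 0.2677; P₀ = 0.445799
Lq = P₀·a^c·ρ/(c!(1−ρ)²) = 0.01920
Wq = Lq/λ = 0.01920/3.79 = 0.005065 hr
W = Wq + 1/μ = 0.005065 + 0.21186 = 0.21693 hr

Final: 0.21693 hr


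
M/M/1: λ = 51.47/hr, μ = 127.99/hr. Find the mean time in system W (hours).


W = 1/(μ−λ) = 1/(127.99 − 51.47) = 1/76.52 = 0.01307 hr

Final: 0.01307 hr


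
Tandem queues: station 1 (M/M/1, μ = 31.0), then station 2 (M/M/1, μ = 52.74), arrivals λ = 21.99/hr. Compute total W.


Each node sees arrival rate λ = 21.99/hr (tandem ⇒ throughput preserved).
W₁ = 1/(μ₁−λ) = 1/(31.0−21.99) = 0.11099 hr
W₂ = 1/(μ₂−λ) = 1/(52.74−21.99) = 0.03252 hr
W_total = W₁ + W₂ = 0.11099 + 0.03252 = 0.14351 hr

Final: 0.14351 hr


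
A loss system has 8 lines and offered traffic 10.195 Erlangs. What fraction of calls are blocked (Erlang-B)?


B(c,a) = (a^c/c!) / Σ_{k=0}^{c} a^k/k!
a^8/8! = 2894.525084
Σ terms (k=0..8): 1.00000 + 10.19500 + 51.96901 + 176.60803 + 450.12971 + 917.81448 + 1559.51977 + 2271.32915 + 2894.52508 = 8333.090230
B = 2894.525084/8333.090230 = 0.347353

Final: 0.347353


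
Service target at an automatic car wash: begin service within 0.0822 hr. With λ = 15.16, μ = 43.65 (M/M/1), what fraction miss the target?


ρ = 15.16/43.65 = 0.3473
P(Wq > t) = ρ·e^{−(μ−λ)t} = 0.3473·e^{−2.3419}
= 0.3473·0.096147 = 0.033393

Final: 0.033393


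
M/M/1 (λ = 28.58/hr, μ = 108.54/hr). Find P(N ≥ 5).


ρ = 28.58/108.54 = 0.2633
P(N ≥ n) = ρ^n = 0.2633^5 = 0.001266

Final: 0.001266


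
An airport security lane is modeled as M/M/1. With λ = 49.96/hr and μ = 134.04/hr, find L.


ρ = λ/μ = 49.96/134.04 = 0.3727
L = ρ/(1−ρ) = 0.3727/(1 − 0.3727) = 0.3727/0.6273 = 0.5942

Final: 0.5942


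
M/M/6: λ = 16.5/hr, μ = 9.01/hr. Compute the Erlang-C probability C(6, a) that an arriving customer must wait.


a = λ/μ = 1.8313; ρ = a/6 = 0.3052
P₀ = 0.160067 (from M/M/c formula)
C(c,a) = [a^c/(c!(1−ρ))]·P₀ = [37.71854/(720·0.6948)]·0.160067
= 0.07540·0.160067 = 0.012069

Final: 0.012069


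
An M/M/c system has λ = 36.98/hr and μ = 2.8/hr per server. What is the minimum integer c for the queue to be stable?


Stability requires cμ > λ ⇔ c > λ/μ.
λ/μ = 36.98/2.8 = 13.2071
Minimum integer c = ⌊13.2071⌋ + 1 = 14
Check: 14·2.8 = 39.20 > 36.98, while 13·2.8 = 36.40 ≤ 36.98

Final: 14 servers


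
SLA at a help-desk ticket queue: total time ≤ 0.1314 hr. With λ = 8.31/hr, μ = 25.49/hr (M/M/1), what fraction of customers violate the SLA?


W ~ Exponential(μ−λ) for M/M/1.
μ − λ = 25.49 − 8.31 = 17.1800
P(W > t) = e^{−(μ−λ)t} = e^{−2.2575} = 0.104617

Final: 0.104617


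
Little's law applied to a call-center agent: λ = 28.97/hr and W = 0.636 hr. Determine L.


L = λW = 28.97·0.636 = 18.4249

Final: 18.4249


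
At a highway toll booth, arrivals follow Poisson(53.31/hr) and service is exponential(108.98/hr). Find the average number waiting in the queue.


ρ = 53.31/108.98 = 0.4892
Lq = ρ²/(1−ρ) = 0.2393/0.5108 = 0.4684

Final: 0.4684


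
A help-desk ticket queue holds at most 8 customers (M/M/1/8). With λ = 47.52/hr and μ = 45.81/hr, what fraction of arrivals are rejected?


ρ = λ/μ = 47.52/45.81 = 1.0373
P_K = (1−ρ)ρ^K/(1−ρ^(K+1)) = (-0.03733·1.340692)/(1 − 1.390738)
= -0.050045/-0.390738 = 0.128079

Final: 0.128079


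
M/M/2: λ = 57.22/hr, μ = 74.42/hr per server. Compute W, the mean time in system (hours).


a = 0.7689; ρ = 0.3844; P₀ = 0.444628
Lq = P₀·a^c·ρ/(c!(1−ρ)²) = 0.13334
Wq = Lq/λ = 0.13334/57.22 = 0.002330 hr
W = Wq + 1/μ = 0.002330 + 0.01344 = 0.01577 hr

Final: 0.01577 hr


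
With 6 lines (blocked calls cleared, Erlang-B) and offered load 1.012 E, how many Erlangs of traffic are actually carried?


B(6,1.012) = 0.0005424 (Erlang-B)
Carried load = a(1 − B) = 1.012·(1 − 0.0005424) = 1.012·0.999458 = 1.0115 E

Final: 1.0115 Erlangs


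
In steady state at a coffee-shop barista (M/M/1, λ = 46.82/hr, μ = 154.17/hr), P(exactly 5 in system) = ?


ρ = 46.82/154.17 = 0.3037
P_n = (1−ρ)·ρ^n = (1 − 0.3037)·0.3037^5 = 0.6963·0.002583 = 0.001799

Final: 0.001799


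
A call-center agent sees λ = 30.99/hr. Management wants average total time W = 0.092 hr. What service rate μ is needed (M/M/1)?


W = 1/(μ−λ) ⇒ μ − λ = 1/W = 1/0.092 = 10.8696
μ = λ + 1/W = 30.99 + 10.8696 = 41.8596 per hr

Final: 41.8596 /hr


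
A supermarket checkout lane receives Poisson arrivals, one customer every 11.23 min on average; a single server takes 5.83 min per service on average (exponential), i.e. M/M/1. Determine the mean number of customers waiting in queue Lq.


λ = 60/11.23 = 5.3428 /hr
μ = 60/5.83 = 10.2916 /hr
ρ = λ/μ = 5.3428/10.2916 = 0.5191
Lq = ρ²/(1−ρ) = 0.2695/0.4809 = 0.5605

Final: 0.5605


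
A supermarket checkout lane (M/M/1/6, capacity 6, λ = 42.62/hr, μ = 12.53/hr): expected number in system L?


ρ = 42.62/12.53 = 3.4014
L = ρ[1 − (K+1)ρ^K + Kρ^(K+1)] / [(1−ρ)(1−ρ^(K+1))]
Numerator: 3.4014·(1 − 7·1548.724777 + 6·5267.889065) = 70638.520494
Denominator: (-2.4014)·(-5266.889065) = 12648.099917
L = 70638.520494/12648.099917 = 5.5849

Final: 5.5849


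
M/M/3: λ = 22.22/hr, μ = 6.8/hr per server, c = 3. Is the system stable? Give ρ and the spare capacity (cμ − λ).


Total capacity cμ = 3·6.8 = 20.40/hr
ρ = λ/(cμ) = 22.22/20.40 = 1.0892
Stable ⇔ ρ < 1: NO
Spare capacity = cμ − λ = 20.40 − 22.22 = -1.82/hr

Final: ρ = 1.0892; unstable; margin = -1.82/hr


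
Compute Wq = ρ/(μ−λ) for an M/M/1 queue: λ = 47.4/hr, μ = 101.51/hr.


ρ = 47.4/101.51 = 0.4669
Wq = ρ/(μ−λ) = 0.4669/(101.51 − 47.4) = 0.4669/54.11 = 0.008630 hr

Final: 0.008630 hr


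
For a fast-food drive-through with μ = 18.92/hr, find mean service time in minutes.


Mean service time = 1/μ = 1/18.92 hour = 0.05285 hour
In minutes: 0.05285 × 60 = 3.1712 min

Final: 3.1712 min


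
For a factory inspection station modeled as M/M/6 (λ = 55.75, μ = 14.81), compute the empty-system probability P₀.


a = λ/μ = 55.75/14.81 = 3.7643; ρ = a/c = 0.6274
Σ_{k=0}^{5} a^k/k! (terms k=0..5) = 1.00000 + 3.76435 + 7.08516 + 8.89034 + 8.36658 + 6.29895 = 35.40537
Tail: a^6/(6!(1−ρ)) = 2845.37086/(720·0.3726) = 10.60605
P₀ = 1/(35.40537 + 10.60605) = 1/46.01142 = 0.021734

Final: 0.021734


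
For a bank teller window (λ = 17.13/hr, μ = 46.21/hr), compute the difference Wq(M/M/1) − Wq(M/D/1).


ρ = 17.13/46.21 = 0.3707
Wq(M/M/1) = ρ/(μ−λ) = 0.3707/29.08 = 0.01275 hr
Wq(M/D/1) = ρ/(2(μ−λ)) = 0.006374 hr
Savings = 0.01275 − 0.006374 = 0.006374 hr

Final: 0.006374 hr


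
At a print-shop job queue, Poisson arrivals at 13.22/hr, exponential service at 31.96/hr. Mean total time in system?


W = 1/(μ−λ) = 1/(31.96 − 13.22) = 1/18.74 = 0.05336 hr

Final: 0.05336 hr


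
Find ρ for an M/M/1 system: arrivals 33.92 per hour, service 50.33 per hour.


ρ = λ/μ = 33.92/50.33 = 0.6740

Final: 0.6740


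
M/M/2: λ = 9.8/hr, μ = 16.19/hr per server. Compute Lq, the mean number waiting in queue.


a = λ/μ = 0.6053; ρ = a/2 = 0.3027
P₀ = 0.535325
Lq = P₀·a^c·ρ / (c!·(1−ρ)²) = 0.535325·0.36640·0.3027/(2·0.48629)
= 0.06104

Final: 0.06104


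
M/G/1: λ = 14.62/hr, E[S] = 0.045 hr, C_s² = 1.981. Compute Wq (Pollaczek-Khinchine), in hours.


ρ = λ·E[S] = 14.62·0.045 = 0.6579
E[S²] = E[S]²(1+C_s²) = 0.045²·(1+1.981) = 0.006037
Wq = λ·E[S²]/(2(1−ρ)) = 14.62·0.006037/(2·0.3421) = 0.12899 hr

Final: 0.12899 hr


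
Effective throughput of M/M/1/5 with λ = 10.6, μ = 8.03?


ρ = 1.3200; P_K = (1−ρ)ρ^5/(1−ρ^6) = 0.298955
λ_eff = λ(1 − P_K) = 10.6·(1 − 0.298955) = 10.6·0.701045 = 7.4311 /hr

Final: 7.4311 /hr


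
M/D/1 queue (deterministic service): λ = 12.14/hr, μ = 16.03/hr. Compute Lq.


ρ = 12.14/16.03 = 0.7573
M/D/1: Lq = ρ²/(2(1−ρ)) = 0.5735/(2·0.2427) = 1.18175

Final: 1.18175


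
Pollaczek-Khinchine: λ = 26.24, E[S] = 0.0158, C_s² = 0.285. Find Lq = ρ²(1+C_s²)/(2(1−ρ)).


ρ = λ·E[S] = 26.24·0.0158 = 0.4146
Lq = ρ²(1+C_s²)/(2(1−ρ)) = 0.1719·(1+0.285)/(2·0.5854)
= 0.1719·1.2850/1.1708 = 0.18865

Final: 0.18865


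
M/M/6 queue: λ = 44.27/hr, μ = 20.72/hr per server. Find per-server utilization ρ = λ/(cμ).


ρ = λ/(cμ) = 44.27/(6·20.72) = 44.27/124.32 = 0.3561

Final: 0.3561


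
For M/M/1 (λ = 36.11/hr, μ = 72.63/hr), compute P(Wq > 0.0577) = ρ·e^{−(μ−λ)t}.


ρ = 36.11/72.63 = 0.4972
P(Wq > t) = ρ·e^{−(μ−λ)t} = 0.4972·e^{−2.1072}
= 0.4972·0.121577 = 0.060446

Final: 0.060446


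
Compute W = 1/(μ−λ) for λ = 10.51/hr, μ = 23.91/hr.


W = 1/(μ−λ) = 1/(23.91 − 10.51) = 1/13.40 = 0.07463 hr

Final: 0.07463 hr


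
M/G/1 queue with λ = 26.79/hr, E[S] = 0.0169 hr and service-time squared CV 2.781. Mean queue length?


ρ = λ·E[S] = 26.79·0.0169 = 0.4528
Lq = ρ²(1+C_s²)/(2(1−ρ)) = 0.2050·(1+2.781)/(2·0.5472)
= 0.2050·3.7810/1.0945 = 0.70813

Final: 0.70813
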